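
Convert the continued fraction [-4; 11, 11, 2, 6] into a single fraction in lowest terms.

-6459/1652

a_0 = -4: -4/1
a_1 = 11: -43/11
a_2 = 11: -477/122
a_3 = 2: -997/255
a_4 = 6: -6459/1652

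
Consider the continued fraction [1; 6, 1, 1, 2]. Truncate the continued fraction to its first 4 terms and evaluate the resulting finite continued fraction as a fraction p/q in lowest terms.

15/13

Start with 1.
1 + 1/(1/1) = 1 + 1/1 = 2/1
6 + 1/(2/1) = 6 + 1/2 = 13/2
1 + 1/(13/2) = 1 + 2/13 = 15/13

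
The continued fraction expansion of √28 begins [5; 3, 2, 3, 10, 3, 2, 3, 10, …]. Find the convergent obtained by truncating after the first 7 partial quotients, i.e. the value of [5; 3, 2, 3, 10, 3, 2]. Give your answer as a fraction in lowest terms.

9403/1777

Start with 2.
3 + 1/(2/1) = 3 + 1/2 = 7/2
10 + 1/(7/2) = 10 + 2/7 = 72/7
3 + 1/(72/7) = 3 + 7/72 = 223/72
2 + 1/(223/72) = 2 + 72/223 = 518/223
3 + 1/(518/223) = 3 + 223/518 = 1777/518
5 + 1/(1777/518) = 5 + 518/1777 = 9403/1777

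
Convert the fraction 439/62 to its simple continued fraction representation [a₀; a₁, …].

439 = 7·62 + 5, so a_0 = 7
62 = 12·5 + 2, so a_1 = 12
5 = 2·2 + 1, so a_2 = 2
2 = 2·1 + 0, so a_3 = 2

[7; 12, 2, 2]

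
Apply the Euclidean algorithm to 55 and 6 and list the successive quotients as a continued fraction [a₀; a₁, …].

[9; 6]

55 ÷ 6 → quotient 9, remainder 1
6 ÷ 1 → quotient 6, remainder 0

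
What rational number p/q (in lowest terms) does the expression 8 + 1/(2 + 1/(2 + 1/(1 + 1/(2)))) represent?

160/19

Start with 2.
1 + 1/(2/1) = 1 + 1/2 = 3/2
2 + 1/(3/2) = 2 + 2/3 = 8/3
2 + 1/(8/3) = 2 + 3/8 = 19/8
8 + 1/(19/8) = 8 + 8/19 = 160/19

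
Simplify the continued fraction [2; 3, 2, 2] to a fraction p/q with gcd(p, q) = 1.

39/17

a_0 = 2: 2/1
a_1 = 3: 7/3
a_2 = 2: 16/7
a_3 = 2: 39/17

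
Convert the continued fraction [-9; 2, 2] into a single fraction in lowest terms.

-43/5

Work from the innermost term outward:
Start with 2.
2 + 1/(2/1) = 2 + 1/2 = 5/2
-9 + 1/(5/2) = -9 + 2/5 = -43/5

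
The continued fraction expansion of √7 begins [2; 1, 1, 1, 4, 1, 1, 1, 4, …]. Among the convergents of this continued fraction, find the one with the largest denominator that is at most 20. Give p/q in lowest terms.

45/17

List convergents until the denominator exceeds the bound:
a_0 = 2: 2/1  (≤ bound)
a_1 = 1: 3/1  (≤ bound)
a_2 = 1: 5/2  (≤ bound)
a_3 = 1: 8/3  (≤ bound)
a_4 = 4: 37/14  (≤ bound)
a_5 = 1: 45/17  (≤ bound)
a_6 = 1: 82/31  (> 20, stop)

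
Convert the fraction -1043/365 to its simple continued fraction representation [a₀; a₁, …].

[-3; 7, 52]

-1043 ÷ 365 → quotient -3, remainder 52
365 ÷ 52 → quotient 7, remainder 1
52 ÷ 1 → quotient 52, remainder 0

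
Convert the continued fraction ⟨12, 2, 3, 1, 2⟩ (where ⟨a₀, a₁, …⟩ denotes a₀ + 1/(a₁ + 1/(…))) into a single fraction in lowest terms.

Work from the innermost term outward:
Start with 2.
1 + 1/(2/1) = 1 + 1/2 = 3/2
3 + 1/(3/2) = 3 + 2/3 = 11/3
2 + 1/(11/3) = 2 + 3/11 = 25/11
12 + 1/(25/11) = 12 + 11/25 = 311/25

311/25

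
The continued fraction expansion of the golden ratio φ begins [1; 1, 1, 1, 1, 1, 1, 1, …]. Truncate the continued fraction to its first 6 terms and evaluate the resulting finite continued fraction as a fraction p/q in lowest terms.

13/8

Starting at the tail and folding back:
Start with 1.
1 + 1/(1/1) = 1 + 1/1 = 2/1
1 + 1/(2/1) = 1 + 1/2 = 3/2
1 + 1/(3/2) = 1 + 2/3 = 5/3
1 + 1/(5/3) = 1 + 3/5 = 8/5
1 + 1/(8/5) = 1 + 5/8 = 13/8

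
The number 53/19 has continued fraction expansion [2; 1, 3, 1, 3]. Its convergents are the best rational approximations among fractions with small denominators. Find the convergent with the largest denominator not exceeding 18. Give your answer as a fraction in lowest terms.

14/5

a_0 = 2: 2/1  (≤ bound)
a_1 = 1: 3/1  (≤ bound)
a_2 = 3: 11/4  (≤ bound)
a_3 = 1: 14/5  (≤ bound)
a_4 = 3: 53/19  (> 18, stop)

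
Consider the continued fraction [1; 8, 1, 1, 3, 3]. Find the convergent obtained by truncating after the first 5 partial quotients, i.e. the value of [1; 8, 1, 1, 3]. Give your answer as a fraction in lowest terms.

67/60

Start with 3.
1 + 1/(3/1) = 1 + 1/3 = 4/3
1 + 1/(4/3) = 1 + 3/4 = 7/4
8 + 1/(7/4) = 8 + 4/7 = 60/7
1 + 1/(60/7) = 1 + 7/60 = 67/60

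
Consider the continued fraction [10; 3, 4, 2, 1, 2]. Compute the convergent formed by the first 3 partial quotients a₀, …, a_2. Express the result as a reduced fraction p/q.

a_0 = 10: 10/1
a_1 = 3: 31/3
a_2 = 4: 134/13

134/13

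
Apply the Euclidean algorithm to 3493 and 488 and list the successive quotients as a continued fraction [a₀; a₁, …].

[7; 6, 2, 1, 25]

⌊3493/488⌋ = 7, remainder 77
⌊488/77⌋ = 6, remainder 26
⌊77/26⌋ = 2, remainder 25
⌊26/25⌋ = 1, remainder 1
⌊25/1⌋ = 25, remainder 0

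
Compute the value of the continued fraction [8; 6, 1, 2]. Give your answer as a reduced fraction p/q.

163/20

Collapse the nested fraction from the inside out:
Start with 2.
1 + 1/(2/1) = 1 + 1/2 = 3/2
6 + 1/(3/2) = 6 + 2/3 = 20/3
8 + 1/(20/3) = 8 + 3/20 = 163/20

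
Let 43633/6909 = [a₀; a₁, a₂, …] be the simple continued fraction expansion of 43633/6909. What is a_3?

1

⌊43633/6909⌋ = 6, remainder 2179
⌊6909/2179⌋ = 3, remainder 372
⌊2179/372⌋ = 5, remainder 319
⌊372/319⌋ = 1, remainder 53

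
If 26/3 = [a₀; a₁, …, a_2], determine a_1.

1

26 = 8·3 + 2, so a_0 = 8
3 = 1·2 + 1, so a_1 = 1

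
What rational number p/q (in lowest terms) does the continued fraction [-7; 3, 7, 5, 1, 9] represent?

Start with 9.
1 + 1/(9/1) = 1 + 1/9 = 10/9
5 + 1/(10/9) = 5 + 9/10 = 59/10
7 + 1/(59/10) = 7 + 10/59 = 423/59
3 + 1/(423/59) = 3 + 59/423 = 1328/423
-7 + 1/(1328/423) = -7 + 423/1328 = -8873/1328

-8873/1328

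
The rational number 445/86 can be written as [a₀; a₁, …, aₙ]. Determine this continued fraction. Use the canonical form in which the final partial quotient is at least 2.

[5; 5, 1, 2, 1, 3]

445 ÷ 86 → quotient 5, remainder 15
86 ÷ 15 → quotient 5, remainder 11
15 ÷ 11 → quotient 1, remainder 4
11 ÷ 4 → quotient 2, remainder 3
4 ÷ 3 → quotient 1, remainder 1
3 ÷ 1 → quotient 3, remainder 0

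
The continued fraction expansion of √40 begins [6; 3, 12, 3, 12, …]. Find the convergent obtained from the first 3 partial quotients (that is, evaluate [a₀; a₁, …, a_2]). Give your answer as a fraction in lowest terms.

234/37

a_0 = 6: 6/1
a_1 = 3: 19/3
a_2 = 12: 234/37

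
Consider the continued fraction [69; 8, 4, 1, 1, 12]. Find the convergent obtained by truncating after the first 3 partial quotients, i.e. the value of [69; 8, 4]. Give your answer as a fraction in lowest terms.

a_0 = 69: 69/1
a_1 = 8: 553/8
a_2 = 4: 2281/33

2281/33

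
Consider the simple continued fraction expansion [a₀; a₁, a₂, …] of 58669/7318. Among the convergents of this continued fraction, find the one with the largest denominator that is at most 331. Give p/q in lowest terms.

a_0 = 8: 8/1  (≤ bound)
a_1 = 58: 465/58  (≤ bound)
a_2 = 1: 473/59  (≤ bound)
a_3 = 1: 938/117  (≤ bound)
a_4 = 5: 5163/644  (> 331, stop)

938/117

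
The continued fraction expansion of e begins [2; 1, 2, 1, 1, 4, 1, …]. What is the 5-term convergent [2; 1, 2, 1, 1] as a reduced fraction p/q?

Start with 1.
1 + 1/(1/1) = 1 + 1/1 = 2/1
2 + 1/(2/1) = 2 + 1/2 = 5/2
1 + 1/(5/2) = 1 + 2/5 = 7/5
2 + 1/(7/5) = 2 + 5/7 = 19/7

19/7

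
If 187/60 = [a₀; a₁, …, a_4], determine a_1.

8

Run the Euclidean algorithm, recording each quotient:
⌊187/60⌋ = 3, remainder 7
⌊60/7⌋ = 8, remainder 4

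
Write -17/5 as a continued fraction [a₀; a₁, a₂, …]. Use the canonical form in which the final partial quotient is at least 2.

Run the Euclidean algorithm, recording each quotient:
-17 ÷ 5 → quotient -4, remainder 3
5 ÷ 3 → quotient 1, remainder 2
3 ÷ 2 → quotient 1, remainder 1
2 ÷ 1 → quotient 2, remainder 0

[-4; 1, 1, 2]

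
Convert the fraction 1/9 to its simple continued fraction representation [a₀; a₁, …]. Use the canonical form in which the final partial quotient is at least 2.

[0; 9]

1 = 0·9 + 1, so a_0 = 0
9 = 9·1 + 0, so a_1 = 9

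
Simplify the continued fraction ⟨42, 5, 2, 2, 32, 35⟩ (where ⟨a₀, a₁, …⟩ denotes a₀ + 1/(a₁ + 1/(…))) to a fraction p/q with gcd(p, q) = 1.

1293059/30652

Start with 35.
32 + 1/(35/1) = 32 + 1/35 = 1121/35
2 + 1/(1121/35) = 2 + 35/1121 = 2277/1121
2 + 1/(2277/1121) = 2 + 1121/2277 = 5675/2277
5 + 1/(5675/2277) = 5 + 2277/5675 = 30652/5675
42 + 1/(30652/5675) = 42 + 5675/30652 = 1293059/30652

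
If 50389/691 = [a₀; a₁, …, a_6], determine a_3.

Run the Euclidean algorithm, recording each quotient:
⌊50389/691⌋ = 72, remainder 637
⌊691/637⌋ = 1, remainder 54
⌊637/54⌋ = 11, remainder 43
⌊54/43⌋ = 1, remainder 11

1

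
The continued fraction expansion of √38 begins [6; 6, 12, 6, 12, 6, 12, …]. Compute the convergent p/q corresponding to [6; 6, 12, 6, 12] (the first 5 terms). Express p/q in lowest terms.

33294/5401

Start with 12.
6 + 1/(12/1) = 6 + 1/12 = 73/12
12 + 1/(73/12) = 12 + 12/73 = 888/73
6 + 1/(888/73) = 6 + 73/888 = 5401/888
6 + 1/(5401/888) = 6 + 888/5401 = 33294/5401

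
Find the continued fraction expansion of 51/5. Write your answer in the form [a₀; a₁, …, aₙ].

[10; 5]

Repeatedly divide and take the remainder:
⌊51/5⌋ = 10, remainder 1
⌊5/1⌋ = 5, remainder 0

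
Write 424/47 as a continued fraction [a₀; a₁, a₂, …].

[9; 47]

424 = 9·47 + 1, so a_0 = 9
47 = 47·1 + 0, so a_1 = 47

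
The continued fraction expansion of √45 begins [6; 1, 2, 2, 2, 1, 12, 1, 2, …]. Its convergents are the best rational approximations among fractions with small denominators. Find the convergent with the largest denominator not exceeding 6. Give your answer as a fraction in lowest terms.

20/3

List convergents until the denominator exceeds the bound:
a_0 = 6: 6/1  (≤ bound)
a_1 = 1: 7/1  (≤ bound)
a_2 = 2: 20/3  (≤ bound)
a_3 = 2: 47/7  (> 6, stop)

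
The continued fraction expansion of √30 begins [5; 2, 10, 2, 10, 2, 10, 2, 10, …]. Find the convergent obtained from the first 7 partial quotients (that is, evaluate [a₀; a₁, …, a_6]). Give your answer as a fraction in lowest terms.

Use the convergent recurrence hₖ = aₖ·hₖ₋₁ + hₖ₋₂ (and likewise for the denominators kₖ):
a_0 = 5: 5/1
a_1 = 2: 11/2
a_2 = 10: 115/21
a_3 = 2: 241/44
a_4 = 10: 2525/461
a_5 = 2: 5291/966
a_6 = 10: 55435/10121

55435/10121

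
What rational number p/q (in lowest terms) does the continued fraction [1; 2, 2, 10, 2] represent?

Build up convergents one term at a time:
a_0 = 1: 1/1
a_1 = 2: 3/2
a_2 = 2: 7/5
a_3 = 10: 73/52
a_4 = 2: 153/109

153/109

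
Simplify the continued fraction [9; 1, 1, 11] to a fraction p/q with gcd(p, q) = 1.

a_0 = 9: 9/1
a_1 = 1: 10/1
a_2 = 1: 19/2
a_3 = 11: 219/23

219/23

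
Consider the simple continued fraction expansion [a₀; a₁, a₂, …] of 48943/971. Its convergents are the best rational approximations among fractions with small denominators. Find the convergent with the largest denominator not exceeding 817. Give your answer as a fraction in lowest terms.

2117/42

a_0 = 50: 50/1  (≤ bound)
a_1 = 2: 101/2  (≤ bound)
a_2 = 2: 252/5  (≤ bound)
a_3 = 8: 2117/42  (≤ bound)
a_4 = 23: 48943/971  (> 817, stop)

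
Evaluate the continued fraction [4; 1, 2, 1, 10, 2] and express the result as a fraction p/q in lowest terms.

Start with 2.
10 + 1/(2/1) = 10 + 1/2 = 21/2
1 + 1/(21/2) = 1 + 2/21 = 23/21
2 + 1/(23/21) = 2 + 21/23 = 67/23
1 + 1/(67/23) = 1 + 23/67 = 90/67
4 + 1/(90/67) = 4 + 67/90 = 427/90

427/90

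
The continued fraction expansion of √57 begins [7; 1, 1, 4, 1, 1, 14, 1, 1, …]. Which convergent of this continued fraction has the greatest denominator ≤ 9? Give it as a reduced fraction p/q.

68/9

a_0 = 7: 7/1  (≤ bound)
a_1 = 1: 8/1  (≤ bound)
a_2 = 1: 15/2  (≤ bound)
a_3 = 4: 68/9  (≤ bound)
a_4 = 1: 83/11  (> 9, stop)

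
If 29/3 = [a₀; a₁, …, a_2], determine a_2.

2

⌊29/3⌋ = 9, remainder 2
⌊3/2⌋ = 1, remainder 1
⌊2/1⌋ = 2, remainder 0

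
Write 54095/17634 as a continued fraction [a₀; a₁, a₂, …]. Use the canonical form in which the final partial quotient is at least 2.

[3; 14, 1, 3, 1, 1, 3, 37]

Run the Euclidean algorithm, recording each quotient:
54095 ÷ 17634 → quotient 3, remainder 1193
17634 ÷ 1193 → quotient 14, remainder 932
1193 ÷ 932 → quotient 1, remainder 261
932 ÷ 261 → quotient 3, remainder 149
261 ÷ 149 → quotient 1, remainder 112
149 ÷ 112 → quotient 1, remainder 37
112 ÷ 37 → quotient 3, remainder 1
37 ÷ 1 → quotient 37, remainder 0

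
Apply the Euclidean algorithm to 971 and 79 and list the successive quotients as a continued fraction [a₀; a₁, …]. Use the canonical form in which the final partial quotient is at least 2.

971 = 12·79 + 23, so a_0 = 12
79 = 3·23 + 10, so a_1 = 3
23 = 2·10 + 3, so a_2 = 2
10 = 3·3 + 1, so a_3 = 3
3 = 3·1 + 0, so a_4 = 3

[12; 3, 2, 3, 3]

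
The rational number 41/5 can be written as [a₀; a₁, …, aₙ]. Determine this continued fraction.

Run the Euclidean algorithm, recording each quotient:
41 = 8·5 + 1, so a_0 = 8
5 = 5·1 + 0, so a_1 = 5

[8; 5]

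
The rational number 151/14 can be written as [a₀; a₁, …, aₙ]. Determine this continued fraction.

[10; 1, 3, 1, 2]

⌊151/14⌋ = 10, remainder 11
⌊14/11⌋ = 1, remainder 3
⌊11/3⌋ = 3, remainder 2
⌊3/2⌋ = 1, remainder 1
⌊2/1⌋ = 2, remainder 0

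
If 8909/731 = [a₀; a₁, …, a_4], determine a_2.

8909 ÷ 731 → quotient 12, remainder 137
731 ÷ 137 → quotient 5, remainder 46
137 ÷ 46 → quotient 2, remainder 45

2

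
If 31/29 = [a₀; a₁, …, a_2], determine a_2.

2

31 ÷ 29 → quotient 1, remainder 2
29 ÷ 2 → quotient 14, remainder 1
2 ÷ 1 → quotient 2, remainder 0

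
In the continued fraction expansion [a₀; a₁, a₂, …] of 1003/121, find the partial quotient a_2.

⌊1003/121⌋ = 8, remainder 35
⌊121/35⌋ = 3, remainder 16
⌊35/16⌋ = 2, remainder 3

2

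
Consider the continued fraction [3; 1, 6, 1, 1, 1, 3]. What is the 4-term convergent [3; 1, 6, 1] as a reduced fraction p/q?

31/8

a_0 = 3: 3/1
a_1 = 1: 4/1
a_2 = 6: 27/7
a_3 = 1: 31/8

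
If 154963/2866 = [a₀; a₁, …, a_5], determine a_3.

2

154963 = 54·2866 + 199, so a_0 = 54
2866 = 14·199 + 80, so a_1 = 14
199 = 2·80 + 39, so a_2 = 2
80 = 2·39 + 2, so a_3 = 2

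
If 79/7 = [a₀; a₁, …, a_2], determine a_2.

2

⌊79/7⌋ = 11, remainder 2
⌊7/2⌋ = 3, remainder 1
⌊2/1⌋ = 2, remainder 0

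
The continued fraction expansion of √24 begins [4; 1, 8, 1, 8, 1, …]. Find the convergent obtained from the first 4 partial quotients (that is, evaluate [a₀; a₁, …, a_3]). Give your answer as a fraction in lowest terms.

49/10

Start with 1.
8 + 1/(1/1) = 8 + 1/1 = 9/1
1 + 1/(9/1) = 1 + 1/9 = 10/9
4 + 1/(10/9) = 4 + 9/10 = 49/10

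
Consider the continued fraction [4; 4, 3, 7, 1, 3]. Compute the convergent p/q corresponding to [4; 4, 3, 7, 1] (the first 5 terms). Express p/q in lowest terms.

Start with 1.
7 + 1/(1/1) = 7 + 1/1 = 8/1
3 + 1/(8/1) = 3 + 1/8 = 25/8
4 + 1/(25/8) = 4 + 8/25 = 108/25
4 + 1/(108/25) = 4 + 25/108 = 457/108

457/108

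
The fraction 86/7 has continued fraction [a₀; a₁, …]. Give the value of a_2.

2

86 ÷ 7 → quotient 12, remainder 2
7 ÷ 2 → quotient 3, remainder 1
2 ÷ 1 → quotient 2, remainder 0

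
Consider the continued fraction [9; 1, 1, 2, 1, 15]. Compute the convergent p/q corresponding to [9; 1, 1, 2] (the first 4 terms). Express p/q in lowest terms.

48/5

Starting at the tail and folding back:
Start with 2.
1 + 1/(2/1) = 1 + 1/2 = 3/2
1 + 1/(3/2) = 1 + 2/3 = 5/3
9 + 1/(5/3) = 9 + 3/5 = 48/5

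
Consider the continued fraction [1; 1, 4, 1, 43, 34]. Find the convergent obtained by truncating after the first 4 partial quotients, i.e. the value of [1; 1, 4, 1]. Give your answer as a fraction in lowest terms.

11/6

a_0 = 1: 1/1
a_1 = 1: 2/1
a_2 = 4: 9/5
a_3 = 1: 11/6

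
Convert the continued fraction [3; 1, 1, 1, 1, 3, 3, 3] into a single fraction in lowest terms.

704/195

Use the convergent recurrence hₖ = aₖ·hₖ₋₁ + hₖ₋₂ (and likewise for the denominators kₖ):
a_0 = 3: 3/1
a_1 = 1: 4/1
a_2 = 1: 7/2
a_3 = 1: 11/3
a_4 = 1: 18/5
a_5 = 3: 65/18
a_6 = 3: 213/59
a_7 = 3: 704/195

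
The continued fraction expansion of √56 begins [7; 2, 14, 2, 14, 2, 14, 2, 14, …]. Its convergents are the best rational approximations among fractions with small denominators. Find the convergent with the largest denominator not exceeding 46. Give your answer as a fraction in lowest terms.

217/29

List convergents until the denominator exceeds the bound:
a_0 = 7: 7/1  (≤ bound)
a_1 = 2: 15/2  (≤ bound)
a_2 = 14: 217/29  (≤ bound)
a_3 = 2: 449/60  (> 46, stop)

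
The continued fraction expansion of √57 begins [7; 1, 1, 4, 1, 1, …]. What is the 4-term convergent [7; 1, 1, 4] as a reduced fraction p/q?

a_0 = 7: 7/1
a_1 = 1: 8/1
a_2 = 1: 15/2
a_3 = 4: 68/9

68/9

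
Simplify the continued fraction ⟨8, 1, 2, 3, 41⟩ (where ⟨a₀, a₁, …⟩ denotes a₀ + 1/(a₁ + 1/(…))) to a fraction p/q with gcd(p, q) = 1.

Start with 41.
3 + 1/(41/1) = 3 + 1/41 = 124/41
2 + 1/(124/41) = 2 + 41/124 = 289/124
1 + 1/(289/124) = 1 + 124/289 = 413/289
8 + 1/(413/289) = 8 + 289/413 = 3593/413

3593/413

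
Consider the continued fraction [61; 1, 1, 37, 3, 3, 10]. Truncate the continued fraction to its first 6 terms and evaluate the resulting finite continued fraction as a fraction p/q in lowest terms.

Start with 3.
3 + 1/(3/1) = 3 + 1/3 = 10/3
37 + 1/(10/3) = 37 + 3/10 = 373/10
1 + 1/(373/10) = 1 + 10/373 = 383/373
1 + 1/(383/373) = 1 + 373/383 = 756/383
61 + 1/(756/383) = 61 + 383/756 = 46499/756

46499/756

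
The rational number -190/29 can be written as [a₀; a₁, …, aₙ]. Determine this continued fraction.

-190 = -7·29 + 13, so a_0 = -7
29 = 2·13 + 3, so a_1 = 2
13 = 4·3 + 1, so a_2 = 4
3 = 3·1 + 0, so a_3 = 3

[-7; 2, 4, 3]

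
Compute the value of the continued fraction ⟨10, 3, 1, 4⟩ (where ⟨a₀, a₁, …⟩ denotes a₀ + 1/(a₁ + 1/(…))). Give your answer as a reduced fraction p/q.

Start with 4.
1 + 1/(4/1) = 1 + 1/4 = 5/4
3 + 1/(5/4) = 3 + 4/5 = 19/5
10 + 1/(19/5) = 10 + 5/19 = 195/19

195/19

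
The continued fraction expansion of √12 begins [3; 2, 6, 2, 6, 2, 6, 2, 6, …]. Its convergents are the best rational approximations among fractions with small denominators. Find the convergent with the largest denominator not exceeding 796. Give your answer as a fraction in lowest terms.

1351/390

List convergents until the denominator exceeds the bound:
a_0 = 3: 3/1  (≤ bound)
a_1 = 2: 7/2  (≤ bound)
a_2 = 6: 45/13  (≤ bound)
a_3 = 2: 97/28  (≤ bound)
a_4 = 6: 627/181  (≤ bound)
a_5 = 2: 1351/390  (≤ bound)
a_6 = 6: 8733/2521  (> 796, stop)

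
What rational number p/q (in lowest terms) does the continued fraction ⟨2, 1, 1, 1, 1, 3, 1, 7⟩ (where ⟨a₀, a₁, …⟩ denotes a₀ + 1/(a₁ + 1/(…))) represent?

Use the convergent recurrence hₖ = aₖ·hₖ₋₁ + hₖ₋₂ (and likewise for the denominators kₖ):
a_0 = 2: 2/1
a_1 = 1: 3/1
a_2 = 1: 5/2
a_3 = 1: 8/3
a_4 = 1: 13/5
a_5 = 3: 47/18
a_6 = 1: 60/23
a_7 = 7: 467/179

467/179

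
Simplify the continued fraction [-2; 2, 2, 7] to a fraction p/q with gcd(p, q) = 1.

-59/37

Build up convergents one term at a time:
a_0 = -2: -2/1
a_1 = 2: -3/2
a_2 = 2: -8/5
a_3 = 7: -59/37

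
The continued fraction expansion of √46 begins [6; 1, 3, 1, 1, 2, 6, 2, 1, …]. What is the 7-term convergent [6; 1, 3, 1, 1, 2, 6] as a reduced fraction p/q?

Collapse the nested fraction from the inside out:
Start with 6.
2 + 1/(6/1) = 2 + 1/6 = 13/6
1 + 1/(13/6) = 1 + 6/13 = 19/13
1 + 1/(19/13) = 1 + 13/19 = 32/19
3 + 1/(32/19) = 3 + 19/32 = 115/32
1 + 1/(115/32) = 1 + 32/115 = 147/115
6 + 1/(147/115) = 6 + 115/147 = 997/147

997/147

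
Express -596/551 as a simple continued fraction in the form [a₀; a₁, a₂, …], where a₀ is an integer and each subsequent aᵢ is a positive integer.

Run the Euclidean algorithm, recording each quotient:
-596 ÷ 551 → quotient -2, remainder 506
551 ÷ 506 → quotient 1, remainder 45
506 ÷ 45 → quotient 11, remainder 11
45 ÷ 11 → quotient 4, remainder 1
11 ÷ 1 → quotient 11, remainder 0

[-2; 1, 11, 4, 11]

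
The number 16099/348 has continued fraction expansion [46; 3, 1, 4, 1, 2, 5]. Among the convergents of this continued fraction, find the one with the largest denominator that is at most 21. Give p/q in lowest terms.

a_0 = 46: 46/1  (≤ bound)
a_1 = 3: 139/3  (≤ bound)
a_2 = 1: 185/4  (≤ bound)
a_3 = 4: 879/19  (≤ bound)
a_4 = 1: 1064/23  (> 21, stop)

879/19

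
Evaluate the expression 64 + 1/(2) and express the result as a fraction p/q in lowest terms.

129/2

Work from the innermost term outward:
Start with 2.
64 + 1/(2/1) = 64 + 1/2 = 129/2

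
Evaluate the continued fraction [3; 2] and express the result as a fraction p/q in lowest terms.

7/2

Compute successive convergents:
a_0 = 3: 3/1
a_1 = 2: 7/2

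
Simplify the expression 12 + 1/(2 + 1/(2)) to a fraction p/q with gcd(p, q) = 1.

62/5

Start with 2.
2 + 1/(2/1) = 2 + 1/2 = 5/2
12 + 1/(5/2) = 12 + 2/5 = 62/5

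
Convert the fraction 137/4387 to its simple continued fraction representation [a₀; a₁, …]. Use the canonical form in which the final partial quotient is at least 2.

⌊137/4387⌋ = 0, remainder 137
⌊4387/137⌋ = 32, remainder 3
⌊137/3⌋ = 45, remainder 2
⌊3/2⌋ = 1, remainder 1
⌊2/1⌋ = 2, remainder 0

[0; 32, 45, 1, 2]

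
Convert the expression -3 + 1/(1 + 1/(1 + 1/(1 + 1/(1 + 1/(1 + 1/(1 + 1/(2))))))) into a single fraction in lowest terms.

Collapse the nested fraction from the inside out:
Start with 2.
1 + 1/(2/1) = 1 + 1/2 = 3/2
1 + 1/(3/2) = 1 + 2/3 = 5/3
1 + 1/(5/3) = 1 + 3/5 = 8/5
1 + 1/(8/5) = 1 + 5/8 = 13/8
1 + 1/(13/8) = 1 + 8/13 = 21/13
1 + 1/(21/13) = 1 + 13/21 = 34/21
-3 + 1/(34/21) = -3 + 21/34 = -81/34

-81/34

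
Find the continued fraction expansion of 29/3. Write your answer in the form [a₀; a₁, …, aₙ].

⌊29/3⌋ = 9, remainder 2
⌊3/2⌋ = 1, remainder 1
⌊2/1⌋ = 2, remainder 0

[9; 1, 2]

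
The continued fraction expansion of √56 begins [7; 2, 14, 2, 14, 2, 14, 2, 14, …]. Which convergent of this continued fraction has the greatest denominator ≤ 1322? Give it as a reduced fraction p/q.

a_0 = 7: 7/1  (≤ bound)
a_1 = 2: 15/2  (≤ bound)
a_2 = 14: 217/29  (≤ bound)
a_3 = 2: 449/60  (≤ bound)
a_4 = 14: 6503/869  (≤ bound)
a_5 = 2: 13455/1798  (> 1322, stop)

6503/869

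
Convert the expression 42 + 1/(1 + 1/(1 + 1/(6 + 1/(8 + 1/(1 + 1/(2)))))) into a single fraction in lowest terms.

Start with 2.
1 + 1/(2/1) = 1 + 1/2 = 3/2
8 + 1/(3/2) = 8 + 2/3 = 26/3
6 + 1/(26/3) = 6 + 3/26 = 159/26
1 + 1/(159/26) = 1 + 26/159 = 185/159
1 + 1/(185/159) = 1 + 159/185 = 344/185
42 + 1/(344/185) = 42 + 185/344 = 14633/344

14633/344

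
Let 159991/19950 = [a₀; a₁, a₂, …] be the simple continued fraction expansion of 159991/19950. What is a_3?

2

159991 = 8·19950 + 391, so a_0 = 8
19950 = 51·391 + 9, so a_1 = 51
391 = 43·9 + 4, so a_2 = 43
9 = 2·4 + 1, so a_3 = 2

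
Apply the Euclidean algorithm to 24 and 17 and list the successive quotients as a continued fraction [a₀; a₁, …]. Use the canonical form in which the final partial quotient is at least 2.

Apply division with remainder until the remainder is 0:
24 ÷ 17 → quotient 1, remainder 7
17 ÷ 7 → quotient 2, remainder 3
7 ÷ 3 → quotient 2, remainder 1
3 ÷ 1 → quotient 3, remainder 0

[1; 2, 2, 3]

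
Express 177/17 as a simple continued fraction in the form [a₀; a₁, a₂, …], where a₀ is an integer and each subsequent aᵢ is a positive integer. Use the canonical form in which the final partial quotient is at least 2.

[10; 2, 2, 3]

⌊177/17⌋ = 10, remainder 7
⌊17/7⌋ = 2, remainder 3
⌊7/3⌋ = 2, remainder 1
⌊3/1⌋ = 3, remainder 0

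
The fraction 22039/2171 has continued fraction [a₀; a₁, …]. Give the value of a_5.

22039 ÷ 2171 → quotient 10, remainder 329
2171 ÷ 329 → quotient 6, remainder 197
329 ÷ 197 → quotient 1, remainder 132
197 ÷ 132 → quotient 1, remainder 65
132 ÷ 65 → quotient 2, remainder 2
65 ÷ 2 → quotient 32, remainder 1

32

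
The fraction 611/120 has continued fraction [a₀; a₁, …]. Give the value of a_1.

611 = 5·120 + 11, so a_0 = 5
120 = 10·11 + 10, so a_1 = 10

10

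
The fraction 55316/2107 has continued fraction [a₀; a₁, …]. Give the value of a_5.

2

55316 ÷ 2107 → quotient 26, remainder 534
2107 ÷ 534 → quotient 3, remainder 505
534 ÷ 505 → quotient 1, remainder 29
505 ÷ 29 → quotient 17, remainder 12
29 ÷ 12 → quotient 2, remainder 5
12 ÷ 5 → quotient 2, remainder 2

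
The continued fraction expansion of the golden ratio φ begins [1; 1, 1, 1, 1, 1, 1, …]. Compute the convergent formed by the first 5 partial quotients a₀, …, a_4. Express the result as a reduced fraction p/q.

Starting at the tail and folding back:
Start with 1.
1 + 1/(1/1) = 1 + 1/1 = 2/1
1 + 1/(2/1) = 1 + 1/2 = 3/2
1 + 1/(3/2) = 1 + 2/3 = 5/3
1 + 1/(5/3) = 1 + 3/5 = 8/5

8/5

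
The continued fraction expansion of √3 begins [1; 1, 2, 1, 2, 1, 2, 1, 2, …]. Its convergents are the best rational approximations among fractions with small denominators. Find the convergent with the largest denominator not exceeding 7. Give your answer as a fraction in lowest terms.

List convergents until the denominator exceeds the bound:
a_0 = 1: 1/1  (≤ bound)
a_1 = 1: 2/1  (≤ bound)
a_2 = 2: 5/3  (≤ bound)
a_3 = 1: 7/4  (≤ bound)
a_4 = 2: 19/11  (> 7, stop)

7/4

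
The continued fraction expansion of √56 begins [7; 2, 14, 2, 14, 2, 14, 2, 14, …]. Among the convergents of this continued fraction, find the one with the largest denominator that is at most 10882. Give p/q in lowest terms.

a_0 = 7: 7/1  (≤ bound)
a_1 = 2: 15/2  (≤ bound)
a_2 = 14: 217/29  (≤ bound)
a_3 = 2: 449/60  (≤ bound)
a_4 = 14: 6503/869  (≤ bound)
a_5 = 2: 13455/1798  (≤ bound)
a_6 = 14: 194873/26041  (> 10882, stop)

13455/1798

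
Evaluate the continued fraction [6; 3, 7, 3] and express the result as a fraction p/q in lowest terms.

Build up convergents one term at a time:
a_0 = 6: 6/1
a_1 = 3: 19/3
a_2 = 7: 139/22
a_3 = 3: 436/69

436/69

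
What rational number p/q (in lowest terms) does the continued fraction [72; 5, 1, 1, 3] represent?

Start with 3.
1 + 1/(3/1) = 1 + 1/3 = 4/3
1 + 1/(4/3) = 1 + 3/4 = 7/4
5 + 1/(7/4) = 5 + 4/7 = 39/7
72 + 1/(39/7) = 72 + 7/39 = 2815/39

2815/39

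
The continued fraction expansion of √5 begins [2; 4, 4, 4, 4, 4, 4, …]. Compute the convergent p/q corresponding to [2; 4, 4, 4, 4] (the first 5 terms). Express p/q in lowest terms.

682/305

Build up convergents one term at a time:
a_0 = 2: 2/1
a_1 = 4: 9/4
a_2 = 4: 38/17
a_3 = 4: 161/72
a_4 = 4: 682/305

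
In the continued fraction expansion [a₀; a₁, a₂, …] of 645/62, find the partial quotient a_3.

12

Repeatedly divide and take the remainder:
⌊645/62⌋ = 10, remainder 25
⌊62/25⌋ = 2, remainder 12
⌊25/12⌋ = 2, remainder 1
⌊12/1⌋ = 12, remainder 0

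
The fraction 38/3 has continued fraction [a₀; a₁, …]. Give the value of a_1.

1

⌊38/3⌋ = 12, remainder 2
⌊3/2⌋ = 1, remainder 1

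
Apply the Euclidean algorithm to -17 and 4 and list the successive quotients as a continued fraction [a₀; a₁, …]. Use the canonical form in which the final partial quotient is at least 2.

[-5; 1, 3]

-17 ÷ 4 → quotient -5, remainder 3
4 ÷ 3 → quotient 1, remainder 1
3 ÷ 1 → quotient 3, remainder 0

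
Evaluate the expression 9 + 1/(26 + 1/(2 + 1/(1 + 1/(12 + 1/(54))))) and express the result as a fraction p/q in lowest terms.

Work from the innermost term outward:
Start with 54.
12 + 1/(54/1) = 12 + 1/54 = 649/54
1 + 1/(649/54) = 1 + 54/649 = 703/649
2 + 1/(703/649) = 2 + 649/703 = 2055/703
26 + 1/(2055/703) = 26 + 703/2055 = 54133/2055
9 + 1/(54133/2055) = 9 + 2055/54133 = 489252/54133

489252/54133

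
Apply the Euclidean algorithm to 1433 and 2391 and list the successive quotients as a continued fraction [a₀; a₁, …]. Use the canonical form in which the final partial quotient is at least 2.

[0; 1, 1, 2, 59, 2, 1, 2]

1433 = 0·2391 + 1433, so a_0 = 0
2391 = 1·1433 + 958, so a_1 = 1
1433 = 1·958 + 475, so a_2 = 1
958 = 2·475 + 8, so a_3 = 2
475 = 59·8 + 3, so a_4 = 59
8 = 2·3 + 2, so a_5 = 2
3 = 1·2 + 1, so a_6 = 1
2 = 2·1 + 0, so a_7 = 2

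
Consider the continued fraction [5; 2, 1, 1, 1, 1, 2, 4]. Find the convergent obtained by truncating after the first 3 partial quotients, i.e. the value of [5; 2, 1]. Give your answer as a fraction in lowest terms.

Collapse the nested fraction from the inside out:
Start with 1.
2 + 1/(1/1) = 2 + 1/1 = 3/1
5 + 1/(3/1) = 5 + 1/3 = 16/3

16/3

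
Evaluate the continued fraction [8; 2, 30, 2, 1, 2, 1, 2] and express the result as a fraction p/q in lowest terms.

15727/1852

a_0 = 8: 8/1
a_1 = 2: 17/2
a_2 = 30: 518/61
a_3 = 2: 1053/124
a_4 = 1: 1571/185
a_5 = 2: 4195/494
a_6 = 1: 5766/679
a_7 = 2: 15727/1852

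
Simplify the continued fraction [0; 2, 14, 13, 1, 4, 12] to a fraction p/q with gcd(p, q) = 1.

Compute successive convergents:
a_0 = 0: 0/1
a_1 = 2: 1/2
a_2 = 14: 14/29
a_3 = 13: 183/379
a_4 = 1: 197/408
a_5 = 4: 971/2011
a_6 = 12: 11849/24540

11849/24540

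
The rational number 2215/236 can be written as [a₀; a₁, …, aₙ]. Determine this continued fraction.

[9; 2, 1, 1, 2, 5, 1, 2]

⌊2215/236⌋ = 9, remainder 91
⌊236/91⌋ = 2, remainder 54
⌊91/54⌋ = 1, remainder 37
⌊54/37⌋ = 1, remainder 17
⌊37/17⌋ = 2, remainder 3
⌊17/3⌋ = 5, remainder 2
⌊3/2⌋ = 1, remainder 1
⌊2/1⌋ = 2, remainder 0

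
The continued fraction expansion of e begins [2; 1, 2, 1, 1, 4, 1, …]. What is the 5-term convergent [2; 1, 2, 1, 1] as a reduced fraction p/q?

19/7

Use the convergent recurrence hₖ = aₖ·hₖ₋₁ + hₖ₋₂ (and likewise for the denominators kₖ):
a_0 = 2: 2/1
a_1 = 1: 3/1
a_2 = 2: 8/3
a_3 = 1: 11/4
a_4 = 1: 19/7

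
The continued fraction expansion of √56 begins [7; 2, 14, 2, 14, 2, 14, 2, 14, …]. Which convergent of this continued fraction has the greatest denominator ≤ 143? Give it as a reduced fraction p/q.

List convergents until the denominator exceeds the bound:
a_0 = 7: 7/1  (≤ bound)
a_1 = 2: 15/2  (≤ bound)
a_2 = 14: 217/29  (≤ bound)
a_3 = 2: 449/60  (≤ bound)
a_4 = 14: 6503/869  (> 143, stop)

449/60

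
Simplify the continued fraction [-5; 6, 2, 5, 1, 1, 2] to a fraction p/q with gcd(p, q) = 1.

Start with 2.
1 + 1/(2/1) = 1 + 1/2 = 3/2
1 + 1/(3/2) = 1 + 2/3 = 5/3
5 + 1/(5/3) = 5 + 3/5 = 28/5
2 + 1/(28/5) = 2 + 5/28 = 61/28
6 + 1/(61/28) = 6 + 28/61 = 394/61
-5 + 1/(394/61) = -5 + 61/394 = -1909/394

-1909/394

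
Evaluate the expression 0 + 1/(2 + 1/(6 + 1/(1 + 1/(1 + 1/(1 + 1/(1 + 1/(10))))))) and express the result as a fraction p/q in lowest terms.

350/753

Compute successive convergents:
a_0 = 0: 0/1
a_1 = 2: 1/2
a_2 = 6: 6/13
a_3 = 1: 7/15
a_4 = 1: 13/28
a_5 = 1: 20/43
a_6 = 1: 33/71
a_7 = 10: 350/753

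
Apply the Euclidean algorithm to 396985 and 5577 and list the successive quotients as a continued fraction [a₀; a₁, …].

[71; 5, 2, 11, 14, 1, 2]

⌊396985/5577⌋ = 71, remainder 1018
⌊5577/1018⌋ = 5, remainder 487
⌊1018/487⌋ = 2, remainder 44
⌊487/44⌋ = 11, remainder 3
⌊44/3⌋ = 14, remainder 2
⌊3/2⌋ = 1, remainder 1
⌊2/1⌋ = 2, remainder 0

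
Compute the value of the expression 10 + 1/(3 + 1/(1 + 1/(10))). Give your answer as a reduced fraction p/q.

441/43

Start with 10.
1 + 1/(10/1) = 1 + 1/10 = 11/10
3 + 1/(11/10) = 3 + 10/11 = 43/11
10 + 1/(43/11) = 10 + 11/43 = 441/43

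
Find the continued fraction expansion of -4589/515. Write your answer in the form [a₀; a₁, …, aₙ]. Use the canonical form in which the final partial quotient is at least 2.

-4589 ÷ 515 → quotient -9, remainder 46
515 ÷ 46 → quotient 11, remainder 9
46 ÷ 9 → quotient 5, remainder 1
9 ÷ 1 → quotient 9, remainder 0

[-9; 11, 5, 9]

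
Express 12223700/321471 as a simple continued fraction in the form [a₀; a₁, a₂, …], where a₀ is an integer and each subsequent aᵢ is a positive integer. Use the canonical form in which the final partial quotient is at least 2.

[38; 41, 4, 1, 10, 8, 1, 15]

12223700 = 38·321471 + 7802, so a_0 = 38
321471 = 41·7802 + 1589, so a_1 = 41
7802 = 4·1589 + 1446, so a_2 = 4
1589 = 1·1446 + 143, so a_3 = 1
1446 = 10·143 + 16, so a_4 = 10
143 = 8·16 + 15, so a_5 = 8
16 = 1·15 + 1, so a_6 = 1
15 = 15·1 + 0, so a_7 = 15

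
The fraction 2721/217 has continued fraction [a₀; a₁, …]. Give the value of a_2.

1

Repeatedly divide and take the remainder:
2721 = 12·217 + 117, so a_0 = 12
217 = 1·117 + 100, so a_1 = 1
117 = 1·100 + 17, so a_2 = 1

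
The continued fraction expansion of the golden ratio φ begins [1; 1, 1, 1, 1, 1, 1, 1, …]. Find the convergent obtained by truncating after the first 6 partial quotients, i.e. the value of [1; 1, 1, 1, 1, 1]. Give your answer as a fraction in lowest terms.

a_0 = 1: 1/1
a_1 = 1: 2/1
a_2 = 1: 3/2
a_3 = 1: 5/3
a_4 = 1: 8/5
a_5 = 1: 13/8

13/8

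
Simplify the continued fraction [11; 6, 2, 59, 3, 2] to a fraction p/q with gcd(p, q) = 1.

60644/5437

Start with 2.
3 + 1/(2/1) = 3 + 1/2 = 7/2
59 + 1/(7/2) = 59 + 2/7 = 415/7
2 + 1/(415/7) = 2 + 7/415 = 837/415
6 + 1/(837/415) = 6 + 415/837 = 5437/837
11 + 1/(5437/837) = 11 + 837/5437 = 60644/5437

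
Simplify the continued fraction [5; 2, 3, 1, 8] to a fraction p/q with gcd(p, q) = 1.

a_0 = 5: 5/1
a_1 = 2: 11/2
a_2 = 3: 38/7
a_3 = 1: 49/9
a_4 = 8: 430/79

430/79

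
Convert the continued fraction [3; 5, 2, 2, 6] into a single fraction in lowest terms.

551/173

Build up convergents one term at a time:
a_0 = 3: 3/1
a_1 = 5: 16/5
a_2 = 2: 35/11
a_3 = 2: 86/27
a_4 = 6: 551/173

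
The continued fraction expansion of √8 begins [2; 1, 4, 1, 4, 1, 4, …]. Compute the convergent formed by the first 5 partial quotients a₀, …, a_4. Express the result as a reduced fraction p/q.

82/29

a_0 = 2: 2/1
a_1 = 1: 3/1
a_2 = 4: 14/5
a_3 = 1: 17/6
a_4 = 4: 82/29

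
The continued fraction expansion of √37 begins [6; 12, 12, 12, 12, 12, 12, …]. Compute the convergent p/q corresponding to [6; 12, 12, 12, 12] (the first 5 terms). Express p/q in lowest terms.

128766/21169

Compute successive convergents:
a_0 = 6: 6/1
a_1 = 12: 73/12
a_2 = 12: 882/145
a_3 = 12: 10657/1752
a_4 = 12: 128766/21169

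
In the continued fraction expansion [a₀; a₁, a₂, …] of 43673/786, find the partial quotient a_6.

43673 = 55·786 + 443, so a_0 = 55
786 = 1·443 + 343, so a_1 = 1
443 = 1·343 + 100, so a_2 = 1
343 = 3·100 + 43, so a_3 = 3
100 = 2·43 + 14, so a_4 = 2
43 = 3·14 + 1, so a_5 = 3
14 = 14·1 + 0, so a_6 = 14

14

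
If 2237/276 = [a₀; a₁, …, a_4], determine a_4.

⌊2237/276⌋ = 8, remainder 29
⌊276/29⌋ = 9, remainder 15
⌊29/15⌋ = 1, remainder 14
⌊15/14⌋ = 1, remainder 1
⌊14/1⌋ = 14, remainder 0

14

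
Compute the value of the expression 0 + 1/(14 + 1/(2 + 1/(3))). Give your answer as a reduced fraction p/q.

Compute successive convergents:
a_0 = 0: 0/1
a_1 = 14: 1/14
a_2 = 2: 2/29
a_3 = 3: 7/101

7/101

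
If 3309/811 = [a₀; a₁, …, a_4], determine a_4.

3

Repeatedly divide and take the remainder:
⌊3309/811⌋ = 4, remainder 65
⌊811/65⌋ = 12, remainder 31
⌊65/31⌋ = 2, remainder 3
⌊31/3⌋ = 10, remainder 1
⌊3/1⌋ = 3, remainder 0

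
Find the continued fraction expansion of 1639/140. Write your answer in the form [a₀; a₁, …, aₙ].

[11; 1, 2, 2, 2, 2, 3]

Repeatedly divide and take the remainder:
1639 ÷ 140 → quotient 11, remainder 99
140 ÷ 99 → quotient 1, remainder 41
99 ÷ 41 → quotient 2, remainder 17
41 ÷ 17 → quotient 2, remainder 7
17 ÷ 7 → quotient 2, remainder 3
7 ÷ 3 → quotient 2, remainder 1
3 ÷ 1 → quotient 3, remainder 0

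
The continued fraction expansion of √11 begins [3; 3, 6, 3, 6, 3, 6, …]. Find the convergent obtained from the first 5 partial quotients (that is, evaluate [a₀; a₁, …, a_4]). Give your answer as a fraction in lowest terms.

1257/379

Start with 6.
3 + 1/(6/1) = 3 + 1/6 = 19/6
6 + 1/(19/6) = 6 + 6/19 = 120/19
3 + 1/(120/19) = 3 + 19/120 = 379/120
3 + 1/(379/120) = 3 + 120/379 = 1257/379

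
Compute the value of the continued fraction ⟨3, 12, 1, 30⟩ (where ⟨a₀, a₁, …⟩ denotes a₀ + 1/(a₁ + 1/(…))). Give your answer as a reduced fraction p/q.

1237/402

Compute successive convergents:
a_0 = 3: 3/1
a_1 = 12: 37/12
a_2 = 1: 40/13
a_3 = 30: 1237/402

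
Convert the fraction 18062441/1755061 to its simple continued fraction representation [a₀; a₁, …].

[10; 3, 2, 3, 49, 52, 1, 27]

Repeatedly divide and take the remainder:
18062441 = 10·1755061 + 511831, so a_0 = 10
1755061 = 3·511831 + 219568, so a_1 = 3
511831 = 2·219568 + 72695, so a_2 = 2
219568 = 3·72695 + 1483, so a_3 = 3
72695 = 49·1483 + 28, so a_4 = 49
1483 = 52·28 + 27, so a_5 = 52
28 = 1·27 + 1, so a_6 = 1
27 = 27·1 + 0, so a_7 = 27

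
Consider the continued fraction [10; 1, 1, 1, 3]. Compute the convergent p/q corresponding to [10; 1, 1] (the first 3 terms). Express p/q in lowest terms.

21/2

Collapse the nested fraction from the inside out:
Start with 1.
1 + 1/(1/1) = 1 + 1/1 = 2/1
10 + 1/(2/1) = 10 + 1/2 = 21/2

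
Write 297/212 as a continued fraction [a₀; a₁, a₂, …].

[1; 2, 2, 42]

Run the Euclidean algorithm, recording each quotient:
297 = 1·212 + 85, so a_0 = 1
212 = 2·85 + 42, so a_1 = 2
85 = 2·42 + 1, so a_2 = 2
42 = 42·1 + 0, so a_3 = 42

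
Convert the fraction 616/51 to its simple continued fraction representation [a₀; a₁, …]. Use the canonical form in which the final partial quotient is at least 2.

616 ÷ 51 → quotient 12, remainder 4
51 ÷ 4 → quotient 12, remainder 3
4 ÷ 3 → quotient 1, remainder 1
3 ÷ 1 → quotient 3, remainder 0

[12; 12, 1, 3]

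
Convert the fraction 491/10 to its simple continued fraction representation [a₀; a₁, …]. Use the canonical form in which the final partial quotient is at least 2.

⌊491/10⌋ = 49, remainder 1
⌊10/1⌋ = 10, remainder 0

[49; 10]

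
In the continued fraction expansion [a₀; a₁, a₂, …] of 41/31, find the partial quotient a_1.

41 = 1·31 + 10, so a_0 = 1
31 = 3·10 + 1, so a_1 = 3

3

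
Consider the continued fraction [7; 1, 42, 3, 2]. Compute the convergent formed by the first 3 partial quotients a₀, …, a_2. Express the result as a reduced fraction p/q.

343/43

Start with 42.
1 + 1/(42/1) = 1 + 1/42 = 43/42
7 + 1/(43/42) = 7 + 42/43 = 343/43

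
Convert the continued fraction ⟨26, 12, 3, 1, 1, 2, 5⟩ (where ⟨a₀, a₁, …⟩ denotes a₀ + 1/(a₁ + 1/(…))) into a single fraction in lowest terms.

31063/1191

a_0 = 26: 26/1
a_1 = 12: 313/12
a_2 = 3: 965/37
a_3 = 1: 1278/49
a_4 = 1: 2243/86
a_5 = 2: 5764/221
a_6 = 5: 31063/1191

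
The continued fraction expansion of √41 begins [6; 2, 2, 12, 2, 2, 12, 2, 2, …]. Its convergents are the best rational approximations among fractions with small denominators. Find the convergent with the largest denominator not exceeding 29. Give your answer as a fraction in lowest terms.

32/5

a_0 = 6: 6/1  (≤ bound)
a_1 = 2: 13/2  (≤ bound)
a_2 = 2: 32/5  (≤ bound)
a_3 = 12: 397/62  (> 29, stop)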